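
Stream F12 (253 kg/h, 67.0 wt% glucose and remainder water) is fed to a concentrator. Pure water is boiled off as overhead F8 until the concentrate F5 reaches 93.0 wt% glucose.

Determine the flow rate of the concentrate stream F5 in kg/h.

glucose is conserved: 253×0.670 = 169.51 kg/h all reports to the concentrate.
Concentrate = 169.51/(target fraction) = 182.27 kg/h.

182.3 kg/h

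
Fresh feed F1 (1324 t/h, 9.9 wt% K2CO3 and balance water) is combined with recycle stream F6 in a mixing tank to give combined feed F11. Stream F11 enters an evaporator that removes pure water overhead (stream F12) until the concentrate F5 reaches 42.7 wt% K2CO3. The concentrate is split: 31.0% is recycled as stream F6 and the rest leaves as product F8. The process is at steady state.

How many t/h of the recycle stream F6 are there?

137.9 t/h

Overall K2CO3 balance (none leaves overhead): K2CO3 in fresh feed = K2CO3 in product, i.e. 1324×0.099 = (1−0.310)·F5·0.427.
F5 = 131.08/(0.427×0.690) = 444.88 t/h.
Recycle F6 = 0.310×444.88 = 137.91 t/h.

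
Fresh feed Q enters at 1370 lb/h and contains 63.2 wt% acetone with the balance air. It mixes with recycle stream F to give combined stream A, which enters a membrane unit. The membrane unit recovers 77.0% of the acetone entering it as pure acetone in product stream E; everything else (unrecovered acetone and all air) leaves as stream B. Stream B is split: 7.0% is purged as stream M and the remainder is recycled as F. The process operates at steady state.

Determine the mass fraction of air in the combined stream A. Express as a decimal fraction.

0.8674

air enters only via Q and leaves only via the purge: 1370×0.368 = 0.070×(air in B), and the membrane unit passes all air, so air in A = air in B = 7202.3 lb/h.
acetone in A: m_A = 1370×0.632 + (1−0.070)·(1−0.770)·m_A, so m_A = 865.84/0.7861 = 1101.4 lb/h.
A = 1101.4 + 7202.3 = 8303.7 lb/h.
air fraction in A = 7202.3/8303.7 = 0.8674.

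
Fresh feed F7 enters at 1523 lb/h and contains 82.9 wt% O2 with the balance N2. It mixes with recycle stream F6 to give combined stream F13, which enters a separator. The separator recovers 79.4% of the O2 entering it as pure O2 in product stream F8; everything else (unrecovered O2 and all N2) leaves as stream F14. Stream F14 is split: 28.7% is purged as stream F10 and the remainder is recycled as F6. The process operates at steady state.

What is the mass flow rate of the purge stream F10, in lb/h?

347.9 lb/h

N2 enters only via F7 and leaves only via the purge: 1523×0.171 = 0.287×(N2 in F14), and the separator passes all N2, so N2 in F13 = N2 in F14 = 907.43 lb/h.
O2 in F13: m_A = 1523×0.829 + (1−0.287)·(1−0.794)·m_A, so m_A = 1262.6/0.8531 = 1479.9 lb/h.
F14 = (1−0.794)×1479.9 + 907.43 = 1212.3 lb/h.
Purge F10 = 0.287×1212.3 = 347.93 lb/h.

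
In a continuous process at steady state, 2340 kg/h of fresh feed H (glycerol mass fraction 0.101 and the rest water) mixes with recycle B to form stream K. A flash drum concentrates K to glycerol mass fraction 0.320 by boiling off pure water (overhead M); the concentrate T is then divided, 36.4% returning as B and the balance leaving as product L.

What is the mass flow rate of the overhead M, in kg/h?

1601 kg/h

Overall glycerol balance (none leaves overhead): glycerol in fresh feed = glycerol in product, i.e. 2340×0.101 = (1−0.364)·T·0.320.
T = 236.34/(0.320×0.636) = 1161.3 kg/h.
Recycle B = 0.364×1161.3 = 422.7 kg/h.
Combined feed K = 2340 + 422.7 = 2762.7 kg/h.
Overhead M = K − T = 2762.7 − 1161.3 = 1601.4 kg/h.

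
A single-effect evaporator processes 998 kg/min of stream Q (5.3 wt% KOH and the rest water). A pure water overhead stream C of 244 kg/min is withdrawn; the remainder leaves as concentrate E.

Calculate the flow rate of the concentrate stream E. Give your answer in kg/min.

754 kg/min

Concentrate = 998 − 244 = 754 kg/min.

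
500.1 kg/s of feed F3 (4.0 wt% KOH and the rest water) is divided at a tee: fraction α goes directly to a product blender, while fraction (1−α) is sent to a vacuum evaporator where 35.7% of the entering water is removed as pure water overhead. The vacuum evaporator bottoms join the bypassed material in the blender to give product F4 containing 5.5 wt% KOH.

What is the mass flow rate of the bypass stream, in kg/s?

All 500.1×0.040 = 20.004 kg/s of KOH reaches F4, so F4 = 20.004/0.055 = 363.71 kg/s and vapour = 136.39 kg/s.
The evaporator receives (1−α)·500.1 of feed at 0.960 water and removes 0.357 of that water:
0.357×0.960×(1−α)×500.1 = 136.39
(1−α) = 136.39/171.39 = 0.7958;  α = 0.2042.
Bypass flow = 0.2042×500.1 = 102.13 kg/s.

102.1 kg/s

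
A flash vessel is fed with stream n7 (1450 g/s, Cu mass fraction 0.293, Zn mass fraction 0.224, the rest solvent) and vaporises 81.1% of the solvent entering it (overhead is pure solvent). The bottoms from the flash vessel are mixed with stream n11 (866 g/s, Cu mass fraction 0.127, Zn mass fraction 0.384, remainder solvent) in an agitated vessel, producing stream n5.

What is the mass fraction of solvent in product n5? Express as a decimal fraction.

0.318

Vapour removed = 0.811×0.483×1450 = 567.98 g/s; concentrate = 882.02 g/s.
solvent reaching the mixer = 132.37 (from concentrate) + 866×0.489 = 555.84 g/s.
Product flow = 882.02 + 866 = 1748 g/s; solvent fraction = 0.318.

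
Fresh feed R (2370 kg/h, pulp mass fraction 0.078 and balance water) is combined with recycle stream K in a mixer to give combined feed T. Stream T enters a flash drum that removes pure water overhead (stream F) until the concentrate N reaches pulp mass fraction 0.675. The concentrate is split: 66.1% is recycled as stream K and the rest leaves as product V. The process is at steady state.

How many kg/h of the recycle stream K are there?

534 kg/h

Overall pulp balance (none leaves overhead): pulp in fresh feed = pulp in product, i.e. 2370×0.078 = (1−0.661)·N·0.675.
N = 184.86/(0.675×0.339) = 807.87 kg/h.
Recycle K = 0.661×807.87 = 534 kg/h.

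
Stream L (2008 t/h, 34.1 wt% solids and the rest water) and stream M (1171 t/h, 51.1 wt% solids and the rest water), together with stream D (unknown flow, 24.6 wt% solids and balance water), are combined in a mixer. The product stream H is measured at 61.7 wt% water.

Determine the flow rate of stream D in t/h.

Let D be the unknown flow. Total out = 3179 + D.
water balance: 1895.9 + 0.754·D = 0.617·(3179 + D)
(0.754 − 0.617)·D = 0.617×3179 − 1895.9 = 65.552
D = 65.552 / 0.137 = 478.48 t/h

478.5 t/h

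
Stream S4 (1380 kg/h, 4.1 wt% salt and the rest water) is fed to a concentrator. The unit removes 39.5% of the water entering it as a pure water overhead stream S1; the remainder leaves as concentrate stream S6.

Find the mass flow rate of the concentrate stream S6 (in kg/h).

water entering = 1380×0.959 = 1323.4 kg/h; overhead removed = 0.395×1323.4 = 522.75 kg/h.
Concentrate = 1380 − 522.75 = 857.25 kg/h.

857.2 kg/h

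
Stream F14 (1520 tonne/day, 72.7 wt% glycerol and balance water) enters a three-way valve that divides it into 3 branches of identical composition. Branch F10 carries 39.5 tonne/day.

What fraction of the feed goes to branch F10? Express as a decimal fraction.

Fraction to F10 = 39.5/1520 = 0.0260.

0.026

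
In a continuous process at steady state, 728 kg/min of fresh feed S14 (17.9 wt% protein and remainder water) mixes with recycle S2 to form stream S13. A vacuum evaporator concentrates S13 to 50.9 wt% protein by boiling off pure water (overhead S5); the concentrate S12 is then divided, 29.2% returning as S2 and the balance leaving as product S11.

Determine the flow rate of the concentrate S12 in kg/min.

Overall protein balance (none leaves overhead): protein in fresh feed = protein in product, i.e. 728×0.179 = (1−0.292)·S12·0.509.
S12 = 130.31/(0.509×0.708) = 361.6 kg/min.

361.6 kg/min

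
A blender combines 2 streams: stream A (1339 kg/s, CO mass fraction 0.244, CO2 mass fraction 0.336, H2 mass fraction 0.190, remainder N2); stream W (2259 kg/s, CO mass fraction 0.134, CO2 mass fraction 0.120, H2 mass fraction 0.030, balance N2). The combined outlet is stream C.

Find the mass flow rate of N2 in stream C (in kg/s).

N2 out = N2 in = 1339×0.230 + 2259×0.716 = 1925.4 kg/s.

1925 kg/s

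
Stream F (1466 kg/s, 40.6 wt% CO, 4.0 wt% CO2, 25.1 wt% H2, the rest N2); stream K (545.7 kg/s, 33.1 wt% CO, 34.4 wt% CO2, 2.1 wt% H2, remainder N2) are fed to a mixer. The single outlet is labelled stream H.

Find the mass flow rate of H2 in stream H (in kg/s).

379.4 kg/s

H2 out = H2 in = 1466×0.251 + 545.7×0.021 = 379.43 kg/s.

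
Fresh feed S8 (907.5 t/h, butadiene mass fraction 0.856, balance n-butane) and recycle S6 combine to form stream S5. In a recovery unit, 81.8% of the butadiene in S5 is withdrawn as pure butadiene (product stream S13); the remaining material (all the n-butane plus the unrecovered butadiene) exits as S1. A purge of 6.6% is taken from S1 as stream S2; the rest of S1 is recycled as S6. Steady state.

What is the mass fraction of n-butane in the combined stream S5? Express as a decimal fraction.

0.679

n-butane enters only via S8 and leaves only via the purge: 907.5×0.144 = 0.066×(n-butane in S1), and the recovery unit passes all n-butane, so n-butane in S5 = n-butane in S1 = 1980 t/h.
butadiene in S5: m_A = 907.5×0.856 + (1−0.066)·(1−0.818)·m_A, so m_A = 776.82/0.8300 = 935.91 t/h.
S5 = 935.91 + 1980 = 2915.9 t/h.
n-butane fraction in S5 = 1980/2915.9 = 0.679.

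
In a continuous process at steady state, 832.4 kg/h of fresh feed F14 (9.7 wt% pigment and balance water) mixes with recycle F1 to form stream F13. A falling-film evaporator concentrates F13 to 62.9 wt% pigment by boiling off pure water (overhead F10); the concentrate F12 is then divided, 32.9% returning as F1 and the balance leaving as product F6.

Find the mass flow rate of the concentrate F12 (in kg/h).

Overall pigment balance (none leaves overhead): pigment in fresh feed = pigment in product, i.e. 832.4×0.097 = (1−0.329)·F12·0.629.
F12 = 80.743/(0.629×0.671) = 191.31 kg/h.

191.3 kg/h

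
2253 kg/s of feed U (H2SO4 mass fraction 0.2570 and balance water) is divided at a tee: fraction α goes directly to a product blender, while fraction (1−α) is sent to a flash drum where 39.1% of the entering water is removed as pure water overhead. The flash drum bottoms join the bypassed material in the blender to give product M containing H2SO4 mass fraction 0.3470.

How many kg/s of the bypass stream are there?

241.6 kg/s

All 2253×0.257 = 579.02 kg/s of H2SO4 reaches M, so M = 579.02/0.347 = 1668.6 kg/s and vapour = 584.35 kg/s.
The evaporator receives (1−α)·2253 of feed at 0.743 water and removes 0.391 of that water:
0.391×0.743×(1−α)×2253 = 584.35
(1−α) = 584.35/654.53 = 0.8928;  α = 0.1072.
Bypass flow = 0.1072×2253 = 241.55 kg/s.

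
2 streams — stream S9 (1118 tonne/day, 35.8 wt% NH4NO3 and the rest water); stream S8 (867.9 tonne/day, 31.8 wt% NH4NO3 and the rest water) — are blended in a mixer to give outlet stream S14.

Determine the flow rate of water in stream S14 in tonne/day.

1310 tonne/day

water out = water in = 1118×0.642 + 867.9×0.682 = 1309.7 tonne/day.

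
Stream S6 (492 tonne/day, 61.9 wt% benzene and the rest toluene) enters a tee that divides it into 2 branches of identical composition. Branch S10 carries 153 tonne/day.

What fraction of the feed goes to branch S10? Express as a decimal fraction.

0.311

Fraction to S10 = 153/492 = 0.3110.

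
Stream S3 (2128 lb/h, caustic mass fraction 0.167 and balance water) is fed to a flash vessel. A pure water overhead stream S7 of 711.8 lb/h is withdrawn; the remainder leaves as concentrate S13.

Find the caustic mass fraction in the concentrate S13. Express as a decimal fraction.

0.251

caustic is not removed: 2128×0.167 = 355.38 lb/h of caustic enters S13.
Concentrate = 2128 − 711.8 = 1416.2 lb/h.
Mass fraction = 355.38/1416.2 = 0.251.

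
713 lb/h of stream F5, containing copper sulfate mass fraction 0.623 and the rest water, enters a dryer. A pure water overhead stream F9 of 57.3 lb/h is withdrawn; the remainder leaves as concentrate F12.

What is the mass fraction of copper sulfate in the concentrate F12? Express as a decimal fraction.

copper sulfate is not removed: 713×0.623 = 444.2 lb/h of copper sulfate enters F12.
Concentrate = 713 − 57.3 = 655.7 lb/h.
Mass fraction = 444.2/655.7 = 0.677.

0.677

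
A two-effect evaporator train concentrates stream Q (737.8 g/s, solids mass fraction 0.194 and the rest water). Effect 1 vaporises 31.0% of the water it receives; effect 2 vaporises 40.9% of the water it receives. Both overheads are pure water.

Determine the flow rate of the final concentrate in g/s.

water in feed = 737.8×0.806 = 594.67 g/s.
After stage 1: water left = (1−0.310)×594.67 = 410.32; stream total = 553.45 g/s.
After stage 2: water left = (1−0.409)×410.32 = 242.5; final concentrate = 385.63 g/s.

385.6 g/s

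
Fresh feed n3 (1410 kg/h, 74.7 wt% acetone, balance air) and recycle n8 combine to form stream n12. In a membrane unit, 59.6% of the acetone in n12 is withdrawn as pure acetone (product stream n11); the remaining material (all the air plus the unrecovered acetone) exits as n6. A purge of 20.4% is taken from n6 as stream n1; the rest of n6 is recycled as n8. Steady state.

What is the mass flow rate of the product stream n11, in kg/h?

925.3 kg/h

acetone in n12: m_A = 1410×0.747 + (1−0.204)·(1−0.596)·m_A, so m_A = 1053.3/0.6784 = 1552.5 kg/h.
Product n11 = 0.596×1552.5 = 925.32 kg/h.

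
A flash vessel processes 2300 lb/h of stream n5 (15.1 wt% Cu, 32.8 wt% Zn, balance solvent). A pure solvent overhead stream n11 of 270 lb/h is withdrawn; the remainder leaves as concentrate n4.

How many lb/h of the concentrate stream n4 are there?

Concentrate = 2300 − 270 = 2030 lb/h.

2030 lb/h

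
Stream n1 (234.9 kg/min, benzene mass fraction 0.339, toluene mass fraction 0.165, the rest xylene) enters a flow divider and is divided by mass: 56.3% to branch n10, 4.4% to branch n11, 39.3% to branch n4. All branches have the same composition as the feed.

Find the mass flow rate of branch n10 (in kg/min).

Branch n10 flow = 0.563×234.9 = 132.25 kg/min.

132.2 kg/min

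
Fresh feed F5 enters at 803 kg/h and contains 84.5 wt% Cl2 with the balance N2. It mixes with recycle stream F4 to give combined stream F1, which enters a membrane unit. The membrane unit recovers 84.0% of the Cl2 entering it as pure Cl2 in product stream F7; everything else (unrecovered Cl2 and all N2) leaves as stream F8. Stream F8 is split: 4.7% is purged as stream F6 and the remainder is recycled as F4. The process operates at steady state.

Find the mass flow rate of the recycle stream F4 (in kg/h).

N2 enters only via F5 and leaves only via the purge: 803×0.155 = 0.047×(N2 in F8), and the membrane unit passes all N2, so N2 in F1 = N2 in F8 = 2648.2 kg/h.
Cl2 in F1: m_A = 803×0.845 + (1−0.047)·(1−0.840)·m_A, so m_A = 678.53/0.8475 = 800.61 kg/h.
F8 = (1−0.840)×800.61 + 2648.2 = 2776.3 kg/h.
Recycle F4 = (1−0.047)×2776.3 = 2645.8 kg/h.

2646 kg/h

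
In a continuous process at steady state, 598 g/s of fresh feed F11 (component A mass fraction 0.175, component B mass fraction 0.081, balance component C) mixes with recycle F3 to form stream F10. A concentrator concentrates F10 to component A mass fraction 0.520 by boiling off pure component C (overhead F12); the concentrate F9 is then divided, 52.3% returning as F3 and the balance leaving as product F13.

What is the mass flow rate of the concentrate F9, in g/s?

Overall component A balance (none leaves overhead): component A in fresh feed = component A in product, i.e. 598×0.175 = (1−0.523)·F9·0.520.
F9 = 104.65/(0.520×0.477) = 421.91 g/s.

421.9 g/s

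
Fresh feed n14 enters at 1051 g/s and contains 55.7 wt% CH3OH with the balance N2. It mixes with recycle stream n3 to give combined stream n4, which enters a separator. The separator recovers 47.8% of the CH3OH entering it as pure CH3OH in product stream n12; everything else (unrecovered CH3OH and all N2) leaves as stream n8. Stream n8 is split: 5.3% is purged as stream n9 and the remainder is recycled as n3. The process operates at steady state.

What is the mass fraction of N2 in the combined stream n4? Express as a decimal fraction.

N2 enters only via n14 and leaves only via the purge: 1051×0.443 = 0.053×(N2 in n8), and the separator passes all N2, so N2 in n4 = N2 in n8 = 8784.8 g/s.
CH3OH in n4: m_A = 1051×0.557 + (1−0.053)·(1−0.478)·m_A, so m_A = 585.41/0.5057 = 1157.7 g/s.
n4 = 1157.7 + 8784.8 = 9942.5 g/s.
N2 fraction in n4 = 8784.8/9942.5 = 0.884.

0.884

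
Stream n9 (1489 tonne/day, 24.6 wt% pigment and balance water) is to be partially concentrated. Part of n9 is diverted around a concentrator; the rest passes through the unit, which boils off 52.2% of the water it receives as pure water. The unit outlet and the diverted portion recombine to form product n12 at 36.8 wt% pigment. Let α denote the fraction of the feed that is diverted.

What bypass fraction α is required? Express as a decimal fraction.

0.158

All 1489×0.246 = 366.29 tonne/day of pigment reaches n12, so n12 = 366.29/0.368 = 995.36 tonne/day and vapour = 493.64 tonne/day.
The evaporator receives (1−α)·1489 of feed at 0.754 water and removes 0.522 of that water:
0.522×0.754×(1−α)×1489 = 493.64
(1−α) = 493.64/586.05 = 0.8423;  α = 0.1577.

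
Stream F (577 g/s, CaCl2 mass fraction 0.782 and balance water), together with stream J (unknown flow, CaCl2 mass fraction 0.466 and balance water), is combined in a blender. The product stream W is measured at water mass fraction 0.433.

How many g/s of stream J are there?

1228 g/s

Let J be the unknown flow. Total out = 577 + J.
water balance: 125.79 + 0.534·J = 0.433·(577 + J)
(0.534 − 0.433)·J = 0.433×577 − 125.79 = 124.06
J = 124.06 / 0.101 = 1228.3 g/s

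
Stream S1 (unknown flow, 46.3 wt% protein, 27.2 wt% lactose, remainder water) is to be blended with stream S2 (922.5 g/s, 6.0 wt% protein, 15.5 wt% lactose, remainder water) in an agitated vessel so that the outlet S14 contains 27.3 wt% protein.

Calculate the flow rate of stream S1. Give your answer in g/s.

Let S1 be the unknown flow. Total out = 922.5 + S1.
protein balance: 55.35 + 0.463·S1 = 0.273·(922.5 + S1)
(0.463 − 0.273)·S1 = 0.273×922.5 − 55.35 = 196.49
S1 = 196.49 / 0.190 = 1034.2 g/s

1034 g/s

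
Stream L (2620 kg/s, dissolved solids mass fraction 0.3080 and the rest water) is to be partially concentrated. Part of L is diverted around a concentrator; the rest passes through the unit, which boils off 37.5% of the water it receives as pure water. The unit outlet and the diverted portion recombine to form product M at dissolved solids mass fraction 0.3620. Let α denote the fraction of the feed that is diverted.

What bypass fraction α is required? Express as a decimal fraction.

0.425

All 2620×0.308 = 806.96 kg/s of dissolved solids reaches M, so M = 806.96/0.362 = 2229.2 kg/s and vapour = 390.83 kg/s.
The evaporator receives (1−α)·2620 of feed at 0.692 water and removes 0.375 of that water:
0.375×0.692×(1−α)×2620 = 390.83
(1−α) = 390.83/679.89 = 0.5748;  α = 0.4252.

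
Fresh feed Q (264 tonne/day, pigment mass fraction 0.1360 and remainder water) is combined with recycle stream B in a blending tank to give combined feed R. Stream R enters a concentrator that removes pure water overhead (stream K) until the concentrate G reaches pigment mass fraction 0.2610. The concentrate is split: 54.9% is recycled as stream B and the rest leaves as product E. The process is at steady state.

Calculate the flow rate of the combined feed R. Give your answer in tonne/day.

Overall pigment balance (none leaves overhead): pigment in fresh feed = pigment in product, i.e. 264×0.136 = (1−0.549)·G·0.261.
G = 35.904/(0.261×0.451) = 305.02 tonne/day.
Recycle B = 0.549×305.02 = 167.46 tonne/day.
Combined feed R = 264 + 167.46 = 431.46 tonne/day.

431.5 tonne/day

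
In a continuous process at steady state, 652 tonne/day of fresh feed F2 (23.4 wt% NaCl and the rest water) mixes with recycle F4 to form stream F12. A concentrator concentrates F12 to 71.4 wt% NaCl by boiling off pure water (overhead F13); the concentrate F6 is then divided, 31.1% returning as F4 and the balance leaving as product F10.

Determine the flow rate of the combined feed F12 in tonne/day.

Overall NaCl balance (none leaves overhead): NaCl in fresh feed = NaCl in product, i.e. 652×0.234 = (1−0.311)·F6·0.714.
F6 = 152.57/(0.714×0.689) = 310.13 tonne/day.
Recycle F4 = 0.311×310.13 = 96.451 tonne/day.
Combined feed F12 = 652 + 96.451 = 748.45 tonne/day.

748.5 tonne/day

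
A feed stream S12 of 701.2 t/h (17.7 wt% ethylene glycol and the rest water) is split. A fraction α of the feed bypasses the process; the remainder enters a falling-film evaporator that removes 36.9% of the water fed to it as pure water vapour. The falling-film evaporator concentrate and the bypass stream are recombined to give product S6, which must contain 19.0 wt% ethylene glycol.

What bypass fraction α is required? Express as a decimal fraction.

0.775

All 701.2×0.177 = 124.11 t/h of ethylene glycol reaches S6, so S6 = 124.11/0.190 = 653.22 t/h and vapour = 47.977 t/h.
The evaporator receives (1−α)·701.2 of feed at 0.823 water and removes 0.369 of that water:
0.369×0.823×(1−α)×701.2 = 47.977
(1−α) = 47.977/212.95 = 0.2253;  α = 0.7747.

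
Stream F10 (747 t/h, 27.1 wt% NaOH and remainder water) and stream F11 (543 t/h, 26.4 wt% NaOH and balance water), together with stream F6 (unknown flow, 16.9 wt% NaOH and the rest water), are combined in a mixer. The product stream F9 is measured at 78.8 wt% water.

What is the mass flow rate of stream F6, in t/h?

Let F6 be the unknown flow. Total out = 1290 + F6.
water balance: 944.21 + 0.831·F6 = 0.788·(1290 + F6)
(0.831 − 0.788)·F6 = 0.788×1290 − 944.21 = 72.309
F6 = 72.309 / 0.043 = 1681.6 t/h

1682 t/h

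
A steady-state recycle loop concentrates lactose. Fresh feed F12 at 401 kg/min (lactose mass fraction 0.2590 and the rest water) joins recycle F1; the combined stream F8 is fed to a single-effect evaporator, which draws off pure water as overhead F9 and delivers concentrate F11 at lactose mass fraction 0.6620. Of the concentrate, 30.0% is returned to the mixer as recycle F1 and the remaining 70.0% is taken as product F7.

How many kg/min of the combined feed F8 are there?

Overall lactose balance (none leaves overhead): lactose in fresh feed = lactose in product, i.e. 401×0.259 = (1−0.300)·F11·0.662.
F11 = 103.86/(0.662×0.700) = 224.12 kg/min.
Recycle F1 = 0.300×224.12 = 67.237 kg/min.
Combined feed F8 = 401 + 67.237 = 468.24 kg/min.

468.2 kg/min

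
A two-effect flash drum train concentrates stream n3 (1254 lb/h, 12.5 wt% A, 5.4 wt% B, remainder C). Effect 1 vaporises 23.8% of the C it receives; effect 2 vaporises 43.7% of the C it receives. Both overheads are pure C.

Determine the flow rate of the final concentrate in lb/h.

666.1 lb/h

C in feed = 1254×0.821 = 1029.5 lb/h.
After stage 1: C left = (1−0.238)×1029.5 = 784.5; stream total = 1009 lb/h.
After stage 2: C left = (1−0.437)×784.5 = 441.68; final concentrate = 666.14 lb/h.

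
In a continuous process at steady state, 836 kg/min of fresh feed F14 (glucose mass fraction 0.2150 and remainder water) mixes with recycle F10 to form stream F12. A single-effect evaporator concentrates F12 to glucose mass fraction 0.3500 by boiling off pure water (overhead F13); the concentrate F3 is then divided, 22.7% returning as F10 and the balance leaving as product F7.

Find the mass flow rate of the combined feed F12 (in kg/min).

Overall glucose balance (none leaves overhead): glucose in fresh feed = glucose in product, i.e. 836×0.215 = (1−0.227)·F3·0.350.
F3 = 179.74/(0.350×0.773) = 664.35 kg/min.
Recycle F10 = 0.227×664.35 = 150.81 kg/min.
Combined feed F12 = 836 + 150.81 = 986.81 kg/min.

986.8 kg/min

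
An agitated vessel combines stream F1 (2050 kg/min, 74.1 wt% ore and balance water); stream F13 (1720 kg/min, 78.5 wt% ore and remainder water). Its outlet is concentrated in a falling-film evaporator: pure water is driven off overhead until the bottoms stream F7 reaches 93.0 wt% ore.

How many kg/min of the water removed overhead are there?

684.8 kg/min

ore entering = 2050×0.741 + 1720×0.785 = 2869.2 kg/min.
All ore reports to F7, so F7 = 2869.2/0.930 = 3085.2 kg/min.
Total feed = 3770 kg/min; overhead = 3770 − 3085.2 = 684.78 kg/min.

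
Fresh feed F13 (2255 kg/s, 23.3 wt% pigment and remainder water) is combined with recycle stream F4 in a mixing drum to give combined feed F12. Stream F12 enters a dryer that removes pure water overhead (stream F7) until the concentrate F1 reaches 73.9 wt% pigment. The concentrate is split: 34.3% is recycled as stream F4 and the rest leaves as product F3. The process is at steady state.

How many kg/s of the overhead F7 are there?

1544 kg/s

Overall pigment balance (none leaves overhead): pigment in fresh feed = pigment in product, i.e. 2255×0.233 = (1−0.343)·F1·0.739.
F1 = 525.42/(0.739×0.657) = 1082.2 kg/s.
Recycle F4 = 0.343×1082.2 = 371.18 kg/s.
Combined feed F12 = 2255 + 371.18 = 2626.2 kg/s.
Overhead F7 = F12 − F1 = 2626.2 − 1082.2 = 1544 kg/s.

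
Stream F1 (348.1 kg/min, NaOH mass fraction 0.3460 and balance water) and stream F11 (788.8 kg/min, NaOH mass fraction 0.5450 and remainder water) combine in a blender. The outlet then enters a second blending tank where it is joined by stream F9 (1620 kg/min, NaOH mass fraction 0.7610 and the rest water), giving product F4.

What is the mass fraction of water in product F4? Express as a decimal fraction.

0.3532

Overall, product flow = 2756.9 kg/min.
water in = 348.1×0.654 + 788.8×0.455 + 1620×0.239 = 973.74 kg/min.
water fraction in F4 = 0.3532.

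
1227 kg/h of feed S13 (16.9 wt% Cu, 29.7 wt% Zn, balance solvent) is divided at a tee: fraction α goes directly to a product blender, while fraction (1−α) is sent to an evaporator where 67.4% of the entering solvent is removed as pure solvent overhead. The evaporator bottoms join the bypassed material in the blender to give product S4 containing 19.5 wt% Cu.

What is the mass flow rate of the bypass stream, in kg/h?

All 1227×0.169 = 207.36 kg/h of Cu reaches S4, so S4 = 207.36/0.195 = 1063.4 kg/h and vapour = 163.6 kg/h.
The evaporator receives (1−α)·1227 of feed at 0.534 solvent and removes 0.674 of that solvent:
0.674×0.534×(1−α)×1227 = 163.6
(1−α) = 163.6/441.62 = 0.3705;  α = 0.6295.
Bypass flow = 0.6295×1227 = 772.45 kg/h.

772.4 kg/h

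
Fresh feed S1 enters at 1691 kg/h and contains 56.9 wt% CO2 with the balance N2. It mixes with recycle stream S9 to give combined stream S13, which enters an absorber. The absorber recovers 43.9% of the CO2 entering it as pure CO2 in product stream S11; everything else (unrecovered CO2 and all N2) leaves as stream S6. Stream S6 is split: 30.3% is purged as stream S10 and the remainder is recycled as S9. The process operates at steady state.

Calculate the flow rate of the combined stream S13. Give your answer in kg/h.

N2 enters only via S1 and leaves only via the purge: 1691×0.431 = 0.303×(N2 in S6), and the absorber passes all N2, so N2 in S13 = N2 in S6 = 2405.3 kg/h.
CO2 in S13: m_A = 1691×0.569 + (1−0.303)·(1−0.439)·m_A, so m_A = 962.18/0.6090 = 1580 kg/h.
S13 = 1580 + 2405.3 = 3985.3 kg/h.

3985 kg/h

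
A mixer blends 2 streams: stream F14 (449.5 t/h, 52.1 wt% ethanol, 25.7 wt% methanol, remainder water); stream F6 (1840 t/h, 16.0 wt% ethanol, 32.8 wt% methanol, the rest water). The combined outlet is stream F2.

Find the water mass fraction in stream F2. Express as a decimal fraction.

0.4551

Total flow out = 449.5 + 1840 = 2289.5 t/h.
water in = 449.5×0.222 + 1840×0.512 = 1041.9 t/h.
water mass fraction in F2 = 1041.9/2289.5 = 0.4551.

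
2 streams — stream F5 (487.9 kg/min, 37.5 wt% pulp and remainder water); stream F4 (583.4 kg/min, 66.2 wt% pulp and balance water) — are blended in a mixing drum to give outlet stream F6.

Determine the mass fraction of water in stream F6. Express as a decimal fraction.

0.469

Total flow out = 487.9 + 583.4 = 1071.3 kg/min.
water in = 487.9×0.625 + 583.4×0.338 = 502.13 kg/min.
water mass fraction in F6 = 502.13/1071.3 = 0.469.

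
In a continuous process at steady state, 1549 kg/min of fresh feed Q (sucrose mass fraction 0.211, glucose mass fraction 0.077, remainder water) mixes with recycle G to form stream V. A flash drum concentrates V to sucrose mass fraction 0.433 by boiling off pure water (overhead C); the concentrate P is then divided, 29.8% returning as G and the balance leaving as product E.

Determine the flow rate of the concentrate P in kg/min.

Overall sucrose balance (none leaves overhead): sucrose in fresh feed = sucrose in product, i.e. 1549×0.211 = (1−0.298)·P·0.433.
P = 326.84/(0.433×0.702) = 1075.2 kg/min.

1075 kg/min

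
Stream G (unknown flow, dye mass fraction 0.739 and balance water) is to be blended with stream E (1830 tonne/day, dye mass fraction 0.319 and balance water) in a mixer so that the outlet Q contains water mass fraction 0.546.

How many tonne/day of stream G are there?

Let G be the unknown flow. Total out = 1830 + G.
water balance: 1246.2 + 0.261·G = 0.546·(1830 + G)
(0.261 − 0.546)·G = 0.546×1830 − 1246.2 = -247.05
G = -247.05 / -0.285 = 866.84 tonne/day

866.8 tonne/day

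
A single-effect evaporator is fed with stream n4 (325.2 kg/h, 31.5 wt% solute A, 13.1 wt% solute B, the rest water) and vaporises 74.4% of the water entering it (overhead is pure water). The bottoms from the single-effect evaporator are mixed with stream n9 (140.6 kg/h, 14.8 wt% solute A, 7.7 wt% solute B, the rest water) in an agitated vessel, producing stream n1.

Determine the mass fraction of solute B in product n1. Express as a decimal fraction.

0.161

Vapour removed = 0.744×0.554×325.2 = 134.04 kg/h; concentrate = 191.16 kg/h.
solute B reaching the mixer = 42.601 (from concentrate) + 140.6×0.077 = 53.427 kg/h.
Product flow = 191.16 + 140.6 = 331.76 kg/h; solute B fraction = 0.161.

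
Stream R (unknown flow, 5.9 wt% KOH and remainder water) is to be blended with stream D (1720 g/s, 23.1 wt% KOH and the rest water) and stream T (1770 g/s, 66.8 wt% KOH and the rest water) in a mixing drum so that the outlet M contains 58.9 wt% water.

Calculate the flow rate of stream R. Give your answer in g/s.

Let R be the unknown flow. Total out = 3490 + R.
water balance: 1910.3 + 0.941·R = 0.589·(3490 + R)
(0.941 − 0.589)·R = 0.589×3490 − 1910.3 = 145.29
R = 145.29 / 0.352 = 412.76 g/s

412.8 g/s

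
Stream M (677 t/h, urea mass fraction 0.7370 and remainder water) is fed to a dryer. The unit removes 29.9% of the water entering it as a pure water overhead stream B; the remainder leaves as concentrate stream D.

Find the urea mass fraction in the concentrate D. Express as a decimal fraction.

0.7999

urea is not removed: 677×0.737 = 498.95 t/h of urea enters D.
water entering = 677×0.263 = 178.05 t/h; overhead removed = 0.299×178.05 = 53.237 t/h.
Concentrate = 677 − 53.237 = 623.76 t/h.
Mass fraction = 498.95/623.76 = 0.7999.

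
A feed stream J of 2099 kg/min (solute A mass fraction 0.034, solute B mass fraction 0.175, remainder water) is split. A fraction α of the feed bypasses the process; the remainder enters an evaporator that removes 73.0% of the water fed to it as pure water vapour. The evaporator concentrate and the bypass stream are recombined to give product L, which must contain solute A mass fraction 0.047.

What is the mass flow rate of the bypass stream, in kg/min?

1094 kg/min

All 2099×0.034 = 71.366 kg/min of solute A reaches L, so L = 71.366/0.047 = 1518.4 kg/min and vapour = 580.57 kg/min.
The evaporator receives (1−α)·2099 of feed at 0.791 water and removes 0.730 of that water:
0.730×0.791×(1−α)×2099 = 580.57
(1−α) = 580.57/1212 = 0.4790;  α = 0.5210.
Bypass flow = 0.5210×2099 = 1093.6 kg/min.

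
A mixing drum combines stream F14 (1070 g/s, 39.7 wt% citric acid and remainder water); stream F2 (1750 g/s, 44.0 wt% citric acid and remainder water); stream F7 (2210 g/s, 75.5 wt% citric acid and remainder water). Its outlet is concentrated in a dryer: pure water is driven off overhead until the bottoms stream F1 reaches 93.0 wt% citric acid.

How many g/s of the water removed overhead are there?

1951 g/s

citric acid entering = 1070×0.397 + 1750×0.440 + 2210×0.755 = 2863.3 g/s.
All citric acid reports to F1, so F1 = 2863.3/0.930 = 3078.9 g/s.
Total feed = 5030 g/s; overhead = 5030 − 3078.9 = 1951.1 g/s.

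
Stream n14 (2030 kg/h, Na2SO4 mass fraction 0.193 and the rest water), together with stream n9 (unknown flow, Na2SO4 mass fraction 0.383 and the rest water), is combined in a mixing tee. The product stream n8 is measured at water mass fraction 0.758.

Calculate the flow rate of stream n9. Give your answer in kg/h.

705.5 kg/h

Let n9 be the unknown flow. Total out = 2030 + n9.
water balance: 1638.2 + 0.617·n9 = 0.758·(2030 + n9)
(0.617 − 0.758)·n9 = 0.758×2030 − 1638.2 = -99.47
n9 = -99.47 / -0.141 = 705.46 kg/h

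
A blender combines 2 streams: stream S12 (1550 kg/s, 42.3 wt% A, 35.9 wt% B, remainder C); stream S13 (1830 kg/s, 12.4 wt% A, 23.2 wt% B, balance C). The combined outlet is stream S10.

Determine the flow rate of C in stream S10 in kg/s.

1516 kg/s

C out = C in = 1550×0.218 + 1830×0.644 = 1516.4 kg/s.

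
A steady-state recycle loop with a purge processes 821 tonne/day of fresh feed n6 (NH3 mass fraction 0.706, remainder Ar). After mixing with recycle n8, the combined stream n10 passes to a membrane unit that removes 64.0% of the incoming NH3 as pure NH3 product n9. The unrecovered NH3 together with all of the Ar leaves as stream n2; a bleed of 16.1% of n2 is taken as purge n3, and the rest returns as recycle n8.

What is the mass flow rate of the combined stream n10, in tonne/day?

2330 tonne/day

Ar enters only via n6 and leaves only via the purge: 821×0.294 = 0.161×(Ar in n2), and the membrane unit passes all Ar, so Ar in n10 = Ar in n2 = 1499.2 tonne/day.
NH3 in n10: m_A = 821×0.706 + (1−0.161)·(1−0.640)·m_A, so m_A = 579.63/0.6980 = 830.46 tonne/day.
n10 = 830.46 + 1499.2 = 2329.7 tonne/day.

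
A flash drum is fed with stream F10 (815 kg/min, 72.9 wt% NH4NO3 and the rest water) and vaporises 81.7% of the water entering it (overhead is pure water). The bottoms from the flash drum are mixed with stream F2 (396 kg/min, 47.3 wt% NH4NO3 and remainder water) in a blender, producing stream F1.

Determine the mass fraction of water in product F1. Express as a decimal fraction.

0.242

Vapour removed = 0.817×0.271×815 = 180.45 kg/min; concentrate = 634.55 kg/min.
water reaching the mixer = 40.418 (from concentrate) + 396×0.527 = 249.11 kg/min.
Product flow = 634.55 + 396 = 1030.6 kg/min; water fraction = 0.242.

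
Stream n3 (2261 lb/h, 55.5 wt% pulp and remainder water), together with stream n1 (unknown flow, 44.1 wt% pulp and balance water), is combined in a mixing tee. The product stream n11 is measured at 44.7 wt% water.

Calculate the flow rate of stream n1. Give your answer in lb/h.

40.38 lb/h

Let n1 be the unknown flow. Total out = 2261 + n1.
water balance: 1006.1 + 0.559·n1 = 0.447·(2261 + n1)
(0.559 − 0.447)·n1 = 0.447×2261 − 1006.1 = 4.522
n1 = 4.522 / 0.112 = 40.375 lb/h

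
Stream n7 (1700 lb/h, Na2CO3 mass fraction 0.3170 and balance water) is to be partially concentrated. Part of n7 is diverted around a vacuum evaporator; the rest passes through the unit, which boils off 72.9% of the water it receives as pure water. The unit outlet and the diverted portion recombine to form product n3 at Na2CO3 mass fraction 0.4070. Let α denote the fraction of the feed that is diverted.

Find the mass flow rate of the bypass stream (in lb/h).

945 lb/h

All 1700×0.317 = 538.9 lb/h of Na2CO3 reaches n3, so n3 = 538.9/0.407 = 1324.1 lb/h and vapour = 375.92 lb/h.
The evaporator receives (1−α)·1700 of feed at 0.683 water and removes 0.729 of that water:
0.729×0.683×(1−α)×1700 = 375.92
(1−α) = 375.92/846.44 = 0.4441;  α = 0.5559.
Bypass flow = 0.5559×1700 = 945 lb/h.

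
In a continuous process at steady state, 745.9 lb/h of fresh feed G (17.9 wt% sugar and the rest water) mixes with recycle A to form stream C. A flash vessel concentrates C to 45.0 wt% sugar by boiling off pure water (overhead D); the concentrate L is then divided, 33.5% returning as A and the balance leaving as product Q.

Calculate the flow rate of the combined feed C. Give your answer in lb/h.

895.4 lb/h

Overall sugar balance (none leaves overhead): sugar in fresh feed = sugar in product, i.e. 745.9×0.179 = (1−0.335)·L·0.450.
L = 133.52/(0.450×0.665) = 446.17 lb/h.
Recycle A = 0.335×446.17 = 149.47 lb/h.
Combined feed C = 745.9 + 149.47 = 895.37 lb/h.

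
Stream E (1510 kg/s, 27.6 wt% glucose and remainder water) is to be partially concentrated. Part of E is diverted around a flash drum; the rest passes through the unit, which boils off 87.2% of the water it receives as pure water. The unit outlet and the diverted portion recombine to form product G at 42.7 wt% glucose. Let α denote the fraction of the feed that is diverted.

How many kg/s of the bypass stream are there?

664.2 kg/s

All 1510×0.276 = 416.76 kg/s of glucose reaches G, so G = 416.76/0.427 = 976.02 kg/s and vapour = 533.98 kg/s.
The evaporator receives (1−α)·1510 of feed at 0.724 water and removes 0.872 of that water:
0.872×0.724×(1−α)×1510 = 533.98
(1−α) = 533.98/953.31 = 0.5601;  α = 0.4399.
Bypass flow = 0.4399×1510 = 664.19 kg/s.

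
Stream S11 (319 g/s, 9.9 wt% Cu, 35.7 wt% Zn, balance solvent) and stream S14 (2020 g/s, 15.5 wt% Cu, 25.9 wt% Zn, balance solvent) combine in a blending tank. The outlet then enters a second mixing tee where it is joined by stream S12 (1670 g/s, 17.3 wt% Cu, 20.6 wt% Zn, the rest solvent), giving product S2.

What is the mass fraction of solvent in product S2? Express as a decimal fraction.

Overall, product flow = 4009 g/s.
solvent in = 319×0.544 + 2020×0.586 + 1670×0.621 = 2394.3 g/s.
solvent fraction in S2 = 0.597.

0.597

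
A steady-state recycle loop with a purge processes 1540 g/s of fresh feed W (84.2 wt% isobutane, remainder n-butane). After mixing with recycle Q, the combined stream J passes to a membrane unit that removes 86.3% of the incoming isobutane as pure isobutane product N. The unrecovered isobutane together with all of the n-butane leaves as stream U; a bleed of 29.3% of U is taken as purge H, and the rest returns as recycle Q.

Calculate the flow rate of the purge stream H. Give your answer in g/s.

n-butane enters only via W and leaves only via the purge: 1540×0.158 = 0.293×(n-butane in U), and the membrane unit passes all n-butane, so n-butane in J = n-butane in U = 830.44 g/s.
isobutane in J: m_A = 1540×0.842 + (1−0.293)·(1−0.863)·m_A, so m_A = 1296.7/0.9031 = 1435.7 g/s.
U = (1−0.863)×1435.7 + 830.44 = 1027.1 g/s.
Purge H = 0.293×1027.1 = 300.95 g/s.

301 g/s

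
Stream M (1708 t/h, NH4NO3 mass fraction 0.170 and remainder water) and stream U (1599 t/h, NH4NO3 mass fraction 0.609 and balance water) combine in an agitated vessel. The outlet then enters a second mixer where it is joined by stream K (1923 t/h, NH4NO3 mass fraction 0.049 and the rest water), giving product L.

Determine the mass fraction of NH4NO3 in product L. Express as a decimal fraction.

0.260

Overall, product flow = 5230 t/h.
NH4NO3 in = 1708×0.170 + 1599×0.609 + 1923×0.049 = 1358.4 t/h.
NH4NO3 fraction in L = 0.260.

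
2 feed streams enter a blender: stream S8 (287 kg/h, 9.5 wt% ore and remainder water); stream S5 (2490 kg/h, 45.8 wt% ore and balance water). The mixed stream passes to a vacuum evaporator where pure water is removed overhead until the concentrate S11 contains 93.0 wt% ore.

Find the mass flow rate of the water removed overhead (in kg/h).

ore entering = 287×0.095 + 2490×0.458 = 1167.7 kg/h.
All ore reports to S11, so S11 = 1167.7/0.930 = 1255.6 kg/h.
Total feed = 2777 kg/h; overhead = 2777 − 1255.6 = 1521.4 kg/h.

1521 kg/h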